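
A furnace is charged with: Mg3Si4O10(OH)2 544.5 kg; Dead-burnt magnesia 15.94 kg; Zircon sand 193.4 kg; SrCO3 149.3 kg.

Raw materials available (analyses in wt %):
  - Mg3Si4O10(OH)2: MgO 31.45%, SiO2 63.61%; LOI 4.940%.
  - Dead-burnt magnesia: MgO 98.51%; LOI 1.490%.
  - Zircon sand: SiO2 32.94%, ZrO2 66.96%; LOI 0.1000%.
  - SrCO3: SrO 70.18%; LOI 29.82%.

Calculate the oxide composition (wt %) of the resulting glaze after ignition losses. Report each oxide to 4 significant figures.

Glass mass = 831.3 kg (batch 903.1 − LOI 71.85).
Composition: MgO 22.49%, SiO2 49.33%, SrO 12.60%, ZrO2 15.58%

Working values are printed (rounded to four significant figures) in the printout. The whole derivation holds full float precision through the solve. Every reported value is rounded only once. Derived quantities, including totals, yield, LOI, the four compositions, glass mass, are carried starting from the weights on 831.3 kg of glass at full float precision, as they appear in question or answer.
Mass of each oxide from the mix:
  MgO: 544.5·0.3145 + 15.94·0.9851 = 186.9 kg
  SiO2: 544.5·0.6361 + 193.4·0.3294 = 410.1 kg
  SrO: 149.3·0.7018 = 104.8 kg
  ZrO2: 193.4·0.6696 = 129.5 kg
LOI: 544.5·0.04940 + 15.94·0.01490 + 193.4·0.001000 + 149.3·0.2982 = 71.85 kg
Net of LOI, the glass mass = 903.1 − 71.85 = 831.3 kg (consistent with Σ oxide mass)
wt % = 100 × oxide mass / glass mass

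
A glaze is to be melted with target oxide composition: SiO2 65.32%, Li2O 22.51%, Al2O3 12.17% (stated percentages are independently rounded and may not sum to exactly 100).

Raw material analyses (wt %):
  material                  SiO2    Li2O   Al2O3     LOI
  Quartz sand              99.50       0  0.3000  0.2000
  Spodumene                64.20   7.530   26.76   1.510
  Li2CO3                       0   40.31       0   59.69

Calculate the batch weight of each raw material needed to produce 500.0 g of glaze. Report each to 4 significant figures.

Working values are printed, with 4-significant-digit rounding, in the working. The whole derivation maintains exact precision throughout — exactly one rounding is applied to every reported figure. All derived quantities are re-derived starting from the weights at 500.0 g of glass in full float precision (totals, the three compositions, yield, net glass mass, ignition loss), exactly as printed in the problem or answer text.
The oxide mass targets at 500.0 g glaze:
  SiO2: 65.32% × 500.0 = 326.6 g
  Li2O: 22.51% × 500.0 = 112.6 g
  Al2O3: 12.17% × 500.0 = 60.85 g
Per-oxide balance check from the weights as reported, on the stated basis (every target is met by its sum up to rounding of the answer):
  SiO2: 182.8·0.9950 + 225.3·0.6420 = 326.5 g (target 326.6 g)
  Li2O: 225.3·0.07530 + 237.1·0.4031 = 112.5 g (target 112.6 g)
  Al2O3: 182.8·0.003000 + 225.3·0.2676 = 60.84 g (target 60.85 g)
Glass-mass closure: total charge less LOI = 499.9 g (summing oxide targets gives 500.0 g; basis as stated: 500.0 g — a pure rounding effect).
Whole-batch sum: Σ batch = 645.2 g; ignition loss, Σ(batch × LOI) = 145.3 g; yield: glass divided by total = 77.48%.

Batch per 500.0 g glaze:
  Quartz sand: 182.8 g
  Spodumene: 225.3 g
  Li2CO3: 237.1 g
Total batch = 645.2 g; LOI loss = 145.3 g; yield = 77.48%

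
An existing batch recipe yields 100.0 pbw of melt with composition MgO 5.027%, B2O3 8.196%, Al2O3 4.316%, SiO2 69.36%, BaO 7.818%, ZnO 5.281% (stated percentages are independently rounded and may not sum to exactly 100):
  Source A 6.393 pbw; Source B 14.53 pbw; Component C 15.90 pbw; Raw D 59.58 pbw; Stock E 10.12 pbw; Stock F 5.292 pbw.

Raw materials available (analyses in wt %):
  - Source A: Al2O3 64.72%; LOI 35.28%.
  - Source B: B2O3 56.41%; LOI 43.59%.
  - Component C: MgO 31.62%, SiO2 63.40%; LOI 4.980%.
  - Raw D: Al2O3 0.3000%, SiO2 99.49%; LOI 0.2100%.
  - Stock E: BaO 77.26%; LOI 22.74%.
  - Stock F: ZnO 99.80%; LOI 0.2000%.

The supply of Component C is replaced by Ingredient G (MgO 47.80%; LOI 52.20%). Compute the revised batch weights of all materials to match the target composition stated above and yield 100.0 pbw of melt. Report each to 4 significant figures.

In-progress results are displayed (rounded to four significant digits) as written. Each numeric step holds exact precision all the way through — each reported number is rounded exactly once — the derived quantities, including glass mass, totals, the six compositions, LOI, the yield, are rebuilt starting from the weights for 100.0 pbw of glass in exact precision, exactly as printed in problem or answer.
Target oxide masses per 100.0 pbw melt:
  MgO: 5.027% × 100.0 = 5.027 pbw
  B2O3: 8.196% × 100.0 = 8.196 pbw
  Al2O3: 4.316% × 100.0 = 4.316 pbw
  SiO2: 69.36% × 100.0 = 69.36 pbw
  BaO: 7.818% × 100.0 = 7.818 pbw
  ZnO: 5.281% × 100.0 = 5.281 pbw
Sums-versus-targets review working from each reported weight, against the basis in use (oxide sums agree with the targets within answer rounding):
  MgO: 10.52·0.4780 = 5.029 pbw (target 5.027 pbw)
  B2O3: 14.53·0.5641 = 8.196 pbw (target 8.196 pbw)
  Al2O3: 6.346·0.6472 + 69.72·0.003000 = 4.316 pbw (target 4.316 pbw)
  SiO2: 69.72·0.9949 = 69.36 pbw (target 69.36 pbw)
  BaO: 10.12·0.7726 = 7.819 pbw (target 7.818 pbw)
  ZnO: 5.292·0.9980 = 5.281 pbw (target 5.281 pbw)
Glass-mass closure: the batch minus its LOI: 100.0 pbw (summing oxide targets gives 100.0 pbw; the stated basis being 100.0 pbw — a pure rounding effect).
Summing the batch: Σ batch = 116.5 pbw; LOI loss = Σ batch·LOI = 16.52 pbw; yield, glass over the total, = 85.82%.

Revised batch per 100.0 pbw melt:
  Source A: 6.346 pbw
  Source B: 14.53 pbw
  Ingredient G: 10.52 pbw
  Raw D: 69.72 pbw
  Stock E: 10.12 pbw
  Stock F: 5.292 pbw
Total batch = 116.5 pbw; LOI loss = 16.52 pbw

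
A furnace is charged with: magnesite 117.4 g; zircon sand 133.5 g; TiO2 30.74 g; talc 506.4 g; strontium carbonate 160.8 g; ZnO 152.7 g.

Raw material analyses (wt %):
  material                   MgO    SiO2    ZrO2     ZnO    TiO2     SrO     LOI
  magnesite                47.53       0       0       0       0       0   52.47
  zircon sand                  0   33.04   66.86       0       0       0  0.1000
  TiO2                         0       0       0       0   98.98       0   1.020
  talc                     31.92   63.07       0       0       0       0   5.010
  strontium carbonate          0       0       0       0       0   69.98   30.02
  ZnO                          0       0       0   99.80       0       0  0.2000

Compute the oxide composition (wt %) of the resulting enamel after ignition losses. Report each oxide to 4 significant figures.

Working values are shown rounded to 4 significant figures within the worked lines; all arithmetic maintains exact precision in all steps; each reported number takes just one rounding. Derived quantities are computed at full float precision (glass mass, six oxide percentages, totals, LOI, the yield) using the weight values for 965.5 g of glass, as given in the problem or the answer.
Oxide masses out of the charge:
  MgO: 117.4·0.4753 + 506.4·0.3192 = 217.4 g
  SiO2: 133.5·0.3304 + 506.4·0.6307 = 363.5 g
  ZrO2: 133.5·0.6686 = 89.26 g
  ZnO: 152.7·0.9980 = 152.4 g
  TiO2: 30.74·0.9898 = 30.43 g
  SrO: 160.8·0.6998 = 112.5 g
LOI: 117.4·0.5247 + 133.5·0.001000 + 30.74·0.01020 + 506.4·0.05010 + 160.8·0.3002 + 152.7·0.002000 = 136.0 g
batch − LOI leaves glass = 1102 − 136.0 = 965.5 g (the oxide masses sum to this)
oxide / glass × 100 gives the wt %

Glass mass = 965.5 g (batch 1102 − LOI 136.0).
Composition: MgO 22.52%, SiO2 37.65%, ZrO2 9.244%, ZnO 15.78%, TiO2 3.151%, SrO 11.65%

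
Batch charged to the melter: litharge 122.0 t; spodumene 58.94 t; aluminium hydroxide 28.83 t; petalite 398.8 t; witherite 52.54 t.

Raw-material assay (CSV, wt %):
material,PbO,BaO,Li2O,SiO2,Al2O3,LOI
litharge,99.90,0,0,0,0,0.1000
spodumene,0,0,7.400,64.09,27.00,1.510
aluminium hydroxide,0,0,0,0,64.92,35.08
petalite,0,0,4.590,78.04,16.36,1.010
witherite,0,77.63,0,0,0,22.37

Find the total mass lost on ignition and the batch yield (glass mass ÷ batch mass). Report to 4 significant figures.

LOI loss = 26.91 t; glass = 634.2 t; yield = 95.93%

Values along the way are shown rounded to four significant digits when written out. Each numeric step runs at exact precision from start to finish. Exactly one rounding lands on each reported value; the derived quantities are rebuilt using the weight values on 634.2 t of glass in exact precision (the yield, LOI, totals, the five compositions, glass mass) precisely as stated by question or answer.
Loss on ignition, line by line:
  litharge: 122.0 × 0.001000 = 0.1220 t
  spodumene: 58.94 × 0.01510 = 0.8900 t
  aluminium hydroxide: 28.83 × 0.3508 = 10.11 t
  petalite: 398.8 × 0.01010 = 4.028 t
  witherite: 52.54 × 0.2237 = 11.75 t
Total LOI = 26.91 t
Glass = batch − LOI = 661.1 − 26.91 = 634.2 t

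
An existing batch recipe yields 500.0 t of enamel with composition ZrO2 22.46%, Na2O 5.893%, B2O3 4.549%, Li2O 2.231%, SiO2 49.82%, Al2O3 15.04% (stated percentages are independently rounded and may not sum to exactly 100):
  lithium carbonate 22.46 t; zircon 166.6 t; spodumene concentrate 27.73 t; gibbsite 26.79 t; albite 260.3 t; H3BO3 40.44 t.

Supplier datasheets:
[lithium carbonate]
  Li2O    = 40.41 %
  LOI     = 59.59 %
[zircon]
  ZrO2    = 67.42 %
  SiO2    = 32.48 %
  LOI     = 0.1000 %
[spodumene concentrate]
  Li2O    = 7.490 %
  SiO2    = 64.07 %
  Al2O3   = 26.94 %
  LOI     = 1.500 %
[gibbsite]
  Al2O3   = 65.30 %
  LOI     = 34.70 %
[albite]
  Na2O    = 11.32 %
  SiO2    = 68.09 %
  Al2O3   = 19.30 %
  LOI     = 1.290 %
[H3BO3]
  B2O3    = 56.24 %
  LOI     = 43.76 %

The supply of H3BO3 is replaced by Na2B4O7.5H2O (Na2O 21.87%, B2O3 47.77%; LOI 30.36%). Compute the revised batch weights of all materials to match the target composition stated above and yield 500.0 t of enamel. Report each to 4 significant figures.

The whole derivation runs at full float precision end to end. Mid-chain values appear rounded to four significant figures within the worked lines — exactly one rounding goes into each reported figure; the derived quantities, including net glass mass, totals, LOI, six oxide percentages, yield, are computed using the weight values for 500.0 t of glass at full precision, as written in the problem or answer text.
Oxide mass targets, per 500.0 t enamel:
  ZrO2: 22.46% × 500.0 = 112.3 t
  Na2O: 5.893% × 500.0 = 29.46 t
  B2O3: 4.549% × 500.0 = 22.74 t
  Li2O: 2.231% × 500.0 = 11.16 t
  SiO2: 49.82% × 500.0 = 249.1 t
  Al2O3: 15.04% × 500.0 = 75.20 t
Balance tally, oxide-wise, from the weights as reported, versus the basis set out (sum by sum, the targets are met inside rounding margins):
  ZrO2: 166.6·0.6742 = 112.3 t (target 112.3 t)
  Na2O: 168.3·0.1132 + 47.61·0.2187 = 29.46 t (target 29.46 t)
  B2O3: 47.61·0.4777 = 22.74 t (target 22.74 t)
  Li2O: 4.345·0.4041 + 125.5·0.07490 = 11.16 t (target 11.16 t)
  SiO2: 166.6·0.3248 + 125.5·0.6407 + 168.3·0.6809 = 249.1 t (target 249.1 t)
  Al2O3: 125.5·0.2694 + 13.65·0.6530 + 168.3·0.1930 = 75.21 t (target 75.20 t)
Mass balance on the glass: net batch after ignition = 500.0 t (oxide target masses add up to 500.0 t; versus the stated basis of 500.0 t — deltas are rounding alone).
Summing the batch: Σ batch = 526.0 t; loss to ignition Σ batch·LOI = 26.00 t; glass ÷ batch gives a yield of 95.06%.

Revised batch per 500.0 t enamel:
  lithium carbonate: 4.345 t
  zircon: 166.6 t
  spodumene concentrate: 125.5 t
  gibbsite: 13.65 t
  albite: 168.3 t
  Na2B4O7.5H2O: 47.61 t
Total batch = 526.0 t; LOI loss = 26.00 t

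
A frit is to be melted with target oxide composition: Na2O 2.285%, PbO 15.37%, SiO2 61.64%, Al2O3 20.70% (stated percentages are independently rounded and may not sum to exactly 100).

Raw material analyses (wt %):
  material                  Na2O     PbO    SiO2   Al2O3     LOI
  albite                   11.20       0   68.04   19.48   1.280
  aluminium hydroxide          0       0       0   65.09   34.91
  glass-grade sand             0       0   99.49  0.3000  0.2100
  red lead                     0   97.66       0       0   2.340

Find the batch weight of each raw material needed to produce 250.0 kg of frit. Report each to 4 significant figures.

Batch per 250.0 kg frit:
  albite: 51.00 kg
  aluminium hydroxide: 63.69 kg
  glass-grade sand: 120.0 kg
  red lead: 39.35 kg
Total batch = 274.0 kg; LOI loss = 24.06 kg; yield = 91.22%

The working math runs at exact precision from first step to last; in-progress results appear, rounded to four significant digits, in the printout — a single rounding yields each reported value — the derived quantities (ignition loss, glass mass, the totals, four oxide percentages, the yield) are rebuilt at full float precision from the batch weights on 250.0 kg of glass, as they appear in the question or the answer.
Target masses of each oxide per 250.0 kg frit:
  Na2O: 2.285% × 250.0 = 5.712 kg
  PbO: 15.37% × 250.0 = 38.42 kg
  SiO2: 61.64% × 250.0 = 154.1 kg
  Al2O3: 20.70% × 250.0 = 51.75 kg
Verifying the oxide balance using the reported weights, relative to the basis at hand (target by target, the sums agree once rounding is allowed for):
  Na2O: 51.00·0.1120 = 5.712 kg (target 5.712 kg)
  PbO: 39.35·0.9766 = 38.43 kg (target 38.42 kg)
  SiO2: 51.00·0.6804 + 120.0·0.9949 = 154.1 kg (target 154.1 kg)
  Al2O3: 51.00·0.1948 + 63.69·0.6509 + 120.0·0.003000 = 51.75 kg (target 51.75 kg)
Mass balance on the glass: net batch after ignition = 250.0 kg (oxide target masses add up to 250.0 kg; against the stated basis, 250.0 kg — differing by rounding only).
Adding the batch up: Σ batch = 274.0 kg; Σ batch·LOI gives LOI loss = 24.06 kg; yield: glass divided by total = 91.22%.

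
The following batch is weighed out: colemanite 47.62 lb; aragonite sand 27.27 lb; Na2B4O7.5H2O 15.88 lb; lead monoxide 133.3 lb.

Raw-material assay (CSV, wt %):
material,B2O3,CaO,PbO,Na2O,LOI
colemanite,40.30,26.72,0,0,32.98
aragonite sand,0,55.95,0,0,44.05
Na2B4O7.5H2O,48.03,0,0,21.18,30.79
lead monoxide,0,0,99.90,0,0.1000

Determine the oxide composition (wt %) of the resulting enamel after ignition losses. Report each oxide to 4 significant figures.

Glass mass = 191.3 lb (batch 224.1 − LOI 32.74).
Composition: B2O3 14.02%, CaO 14.62%, PbO 69.60%, Na2O 1.758%

Full float precision is carried at every stage. Intermediates appear (rounded to four significant figures) in the working; each reported number is rounded once only — derived quantities, including totals, LOI, the four compositions, yield, net glass mass, are carried from the weighed amounts at 191.3 lb of glass in exact precision exactly as printed in question or answer.
What the batch supplies per oxide:
  B2O3: 47.62·0.4030 + 15.88·0.4803 = 26.82 lb
  CaO: 47.62·0.2672 + 27.27·0.5595 = 27.98 lb
  PbO: 133.3·0.9990 = 133.2 lb
  Na2O: 15.88·0.2118 = 3.363 lb
LOI: 47.62·0.3298 + 27.27·0.4405 + 15.88·0.3079 + 133.3·0.001000 = 32.74 lb
Glass = total batch minus LOI = 224.1 − 32.74 = 191.3 lb (= Σ oxide masses)
each oxide over glass, ×100, is wt %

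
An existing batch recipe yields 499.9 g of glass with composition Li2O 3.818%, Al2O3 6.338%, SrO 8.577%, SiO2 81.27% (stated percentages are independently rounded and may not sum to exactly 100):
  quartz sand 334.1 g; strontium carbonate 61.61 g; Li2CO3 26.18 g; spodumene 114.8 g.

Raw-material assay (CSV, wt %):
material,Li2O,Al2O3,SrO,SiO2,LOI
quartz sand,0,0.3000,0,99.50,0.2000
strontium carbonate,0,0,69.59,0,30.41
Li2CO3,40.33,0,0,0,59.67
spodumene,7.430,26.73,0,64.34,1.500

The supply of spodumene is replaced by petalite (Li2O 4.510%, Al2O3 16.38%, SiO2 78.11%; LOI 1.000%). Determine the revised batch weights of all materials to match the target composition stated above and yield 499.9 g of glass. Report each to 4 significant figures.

Revised batch per 499.9 g glass:
  quartz sand: 260.2 g
  strontium carbonate: 61.61 g
  Li2CO3: 26.23 g
  petalite: 188.7 g
Total batch = 536.7 g; LOI loss = 36.79 g

Mid-chain values are printed, with 4-significant-digit rounding, on the page. Each numeric step keeps exact precision throughout — a single rounding produces each reported figure — derived quantities, including yield, totals, ignition loss, the four compositions, glass mass, are recomputed from the batch weights at 499.9 g of glass in full precision as set out in question or answer.
Oxide-by-oxide targets in 499.9 g glass:
  Li2O: 3.818% × 499.9 = 19.09 g
  Al2O3: 6.338% × 499.9 = 31.68 g
  SrO: 8.577% × 499.9 = 42.88 g
  SiO2: 81.27% × 499.9 = 406.3 g
Verifying the oxide balance per the reported batch figures, versus the basis set out (sum by sum, the targets are met once rounding is allowed for):
  Li2O: 26.23·0.4033 + 188.7·0.04510 = 19.09 g (target 19.09 g)
  Al2O3: 260.2·0.003000 + 188.7·0.1638 = 31.69 g (target 31.68 g)
  SrO: 61.61·0.6959 = 42.87 g (target 42.88 g)
  SiO2: 260.2·0.9950 + 188.7·0.7811 = 406.3 g (target 406.3 g)
Mass balance on the glass: total batch − LOI = 499.9 g (the Σ of target masses is 499.9 g; against the stated basis, 499.9 g — any gap is answer rounding).
Whole-batch sum: Σ batch = 536.7 g; Σ batch·LOI gives LOI loss = 36.79 g; yield = glass ÷ total batch = 93.14%.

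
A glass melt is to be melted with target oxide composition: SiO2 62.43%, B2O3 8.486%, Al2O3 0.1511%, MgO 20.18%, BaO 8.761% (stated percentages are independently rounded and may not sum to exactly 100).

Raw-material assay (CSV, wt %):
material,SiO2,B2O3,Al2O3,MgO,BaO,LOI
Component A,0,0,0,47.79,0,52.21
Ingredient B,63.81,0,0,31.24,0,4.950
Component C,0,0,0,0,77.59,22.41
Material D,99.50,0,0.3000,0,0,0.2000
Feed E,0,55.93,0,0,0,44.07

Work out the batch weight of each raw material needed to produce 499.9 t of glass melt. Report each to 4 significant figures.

In-progress results appear rounded off to 4 significant digits between the steps — all arithmetic runs at full float precision from start to finish; exactly one rounding is applied to each reported figure. All derived quantities (five oxide percentages, net glass mass, the yield, LOI, totals) are carried at exact precision from the weighed amounts at 499.9 t of glass, exactly as shown in question or answer.
Per-oxide target masses for 499.9 t glass melt:
  SiO2: 62.43% × 499.9 = 312.1 t
  B2O3: 8.486% × 499.9 = 42.42 t
  Al2O3: 0.1511% × 499.9 = 0.7553 t
  MgO: 20.18% × 499.9 = 100.9 t
  BaO: 8.761% × 499.9 = 43.80 t
Sums-versus-targets review per the reported batch figures, on the stated basis (oxide sums agree with the targets given rounding of the digits):
  SiO2: 96.48·0.6381 + 251.8·0.9950 = 312.1 t (target 312.1 t)
  B2O3: 75.85·0.5593 = 42.42 t (target 42.42 t)
  Al2O3: 251.8·0.003000 = 0.7554 t (target 0.7553 t)
  MgO: 148.0·0.4779 + 96.48·0.3124 = 100.9 t (target 100.9 t)
  BaO: 56.45·0.7759 = 43.80 t (target 43.80 t)
Auditing the glass mass value: total charge less LOI = 500.0 t (targets for the oxides total 499.9 t; with the basis standing at 499.9 t — rounding explains the deltas).
Batch grand total — Σ batch = 628.6 t; Σ batch·LOI gives LOI loss = 128.6 t; yield, glass over the total, = 79.54%.

Batch per 499.9 t glass melt:
  Component A: 148.0 t
  Ingredient B: 96.48 t
  Component C: 56.45 t
  Material D: 251.8 t
  Feed E: 75.85 t
Total batch = 628.6 t; LOI loss = 128.6 t; yield = 79.54%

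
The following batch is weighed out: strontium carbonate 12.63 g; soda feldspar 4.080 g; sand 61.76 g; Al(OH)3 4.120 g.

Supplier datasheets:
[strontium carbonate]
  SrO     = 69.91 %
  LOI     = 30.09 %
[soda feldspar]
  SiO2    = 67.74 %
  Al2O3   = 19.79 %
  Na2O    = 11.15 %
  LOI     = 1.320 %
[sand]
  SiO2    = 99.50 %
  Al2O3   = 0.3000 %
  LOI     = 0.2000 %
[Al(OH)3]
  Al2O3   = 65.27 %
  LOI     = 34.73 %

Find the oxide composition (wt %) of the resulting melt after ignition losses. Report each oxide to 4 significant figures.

Glass mass = 77.18 g (batch 82.59 − LOI 5.409).
Composition: SiO2 83.20%, Al2O3 4.770%, SrO 11.44%, Na2O 0.5894%

Mid-chain values appear (rounded to 4 significant figures) across the worked steps. Every computation keeps full float precision all the way through — exactly one rounding is applied to every reported value. Derived quantities are carried in exact precision (yield, the four compositions, the totals, glass mass, ignition loss) using the weight values on 77.18 g of glass, exactly as printed in the question or the answer.
Per-oxide mass from batch:
  SiO2: 4.080·0.6774 + 61.76·0.9950 = 64.21 g
  Al2O3: 4.080·0.1979 + 61.76·0.003000 + 4.120·0.6527 = 3.682 g
  SrO: 12.63·0.6991 = 8.830 g
  Na2O: 4.080·0.1115 = 0.4549 g
LOI: 12.63·0.3009 + 4.080·0.01320 + 61.76·0.002000 + 4.120·0.3473 = 5.409 g
The glass mass, total less LOI, = 82.59 − 5.409 = 77.18 g (the oxide masses sum to this)
each wt % is 100 × oxide ÷ glass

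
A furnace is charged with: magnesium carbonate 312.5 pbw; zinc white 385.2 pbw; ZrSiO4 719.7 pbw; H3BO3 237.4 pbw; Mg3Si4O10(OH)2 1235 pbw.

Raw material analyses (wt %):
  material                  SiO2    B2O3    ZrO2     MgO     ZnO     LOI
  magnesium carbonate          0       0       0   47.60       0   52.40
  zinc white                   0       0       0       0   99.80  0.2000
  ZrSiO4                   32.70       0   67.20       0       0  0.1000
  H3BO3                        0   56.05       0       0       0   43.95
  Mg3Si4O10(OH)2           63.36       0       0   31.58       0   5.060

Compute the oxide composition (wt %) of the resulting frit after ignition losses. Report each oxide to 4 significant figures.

Each numeric step maintains full precision through every step. In-progress results are shown rounded to four significant figures. Each reported result sees exactly one rounding. The derived quantities (ignition loss, glass mass, the five compositions, the yield, the totals) are rebuilt from the batch weights at 2558 pbw of glass in exact precision, exactly as printed in either problem or answer.
What the batch supplies per oxide:
  SiO2: 719.7·0.3270 + 1235·0.6336 = 1018 pbw
  B2O3: 237.4·0.5605 = 133.1 pbw
  ZrO2: 719.7·0.6720 = 483.6 pbw
  MgO: 312.5·0.4760 + 1235·0.3158 = 538.8 pbw
  ZnO: 385.2·0.9980 = 384.4 pbw
LOI: 312.5·0.5240 + 385.2·0.002000 + 719.7·0.001000 + 237.4·0.4395 + 1235·0.05060 = 332.1 pbw
Resulting glass, batch − LOI: 2890 − 332.1 = 2558 pbw (consistent with Σ oxide mass)
wt % = oxide mass / glass mass × 100

Glass mass = 2558 pbw (batch 2890 − LOI 332.1).
Composition: SiO2 39.79%, B2O3 5.202%, ZrO2 18.91%, MgO 21.06%, ZnO 15.03%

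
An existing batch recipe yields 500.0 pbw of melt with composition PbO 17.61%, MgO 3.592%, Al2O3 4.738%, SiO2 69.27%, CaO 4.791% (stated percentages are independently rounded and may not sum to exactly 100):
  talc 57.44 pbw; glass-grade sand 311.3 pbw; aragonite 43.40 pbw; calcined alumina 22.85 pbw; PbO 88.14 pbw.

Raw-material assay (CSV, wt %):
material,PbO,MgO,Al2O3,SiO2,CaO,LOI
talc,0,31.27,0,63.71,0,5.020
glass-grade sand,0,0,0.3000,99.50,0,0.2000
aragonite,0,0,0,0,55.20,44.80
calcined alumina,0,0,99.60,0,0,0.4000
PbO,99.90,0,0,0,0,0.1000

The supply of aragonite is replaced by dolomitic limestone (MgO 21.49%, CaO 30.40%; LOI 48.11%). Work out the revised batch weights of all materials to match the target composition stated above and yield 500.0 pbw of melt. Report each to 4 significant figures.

Values along the way are printed rounded off to 4 significant figures on the page. The working math keeps full float precision end to end. Each reported figure undergoes a single rounding — all derived quantities (the five compositions, totals, net glass mass, yield, ignition loss) are recomputed at full float precision from the weighed amounts at 500.0 pbw of glass, exactly as shown in question or answer.
Oxide-by-oxide targets in 500.0 pbw melt:
  PbO: 17.61% × 500.0 = 88.05 pbw
  MgO: 3.592% × 500.0 = 17.96 pbw
  Al2O3: 4.738% × 500.0 = 23.69 pbw
  SiO2: 69.27% × 500.0 = 346.4 pbw
  CaO: 4.791% × 500.0 = 23.96 pbw
Per-oxide balance check applying the batch weights above, versus the basis set out (every target is met by its sum given rounding of the digits):
  PbO: 88.14·0.9990 = 88.05 pbw (target 88.05 pbw)
  MgO: 3.281·0.3127 + 78.80·0.2149 = 17.96 pbw (target 17.96 pbw)
  Al2O3: 346.0·0.003000 + 22.74·0.9960 = 23.69 pbw (target 23.69 pbw)
  SiO2: 3.281·0.6371 + 346.0·0.9950 = 346.4 pbw (target 346.4 pbw)
  CaO: 78.80·0.3040 = 23.96 pbw (target 23.96 pbw)
Glass-mass bookkeeping: Σ batch − LOI loss = 500.0 pbw (per-oxide target masses sum to 500.0 pbw; stated basis 500.0 pbw — any gap is answer rounding).
Whole-batch sum: Σ batch = 539.0 pbw; loss to ignition Σ batch·LOI = 38.95 pbw; as yield: glass ÷ batch → 92.77%.

Revised batch per 500.0 pbw melt:
  talc: 3.281 pbw
  glass-grade sand: 346.0 pbw
  dolomitic limestone: 78.80 pbw
  calcined alumina: 22.74 pbw
  PbO: 88.14 pbw
Total batch = 539.0 pbw; LOI loss = 38.95 pbw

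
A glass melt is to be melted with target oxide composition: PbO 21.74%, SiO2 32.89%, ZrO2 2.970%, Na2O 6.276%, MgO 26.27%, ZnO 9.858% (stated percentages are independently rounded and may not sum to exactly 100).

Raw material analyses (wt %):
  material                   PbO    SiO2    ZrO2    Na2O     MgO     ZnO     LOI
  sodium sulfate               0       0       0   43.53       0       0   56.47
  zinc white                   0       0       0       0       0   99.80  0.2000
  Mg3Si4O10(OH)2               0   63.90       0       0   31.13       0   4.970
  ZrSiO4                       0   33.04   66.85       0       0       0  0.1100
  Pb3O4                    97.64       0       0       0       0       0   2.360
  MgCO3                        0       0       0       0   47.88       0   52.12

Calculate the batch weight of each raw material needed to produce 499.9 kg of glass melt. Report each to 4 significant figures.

Batch per 499.9 kg glass melt:
  sodium sulfate: 72.07 kg
  zinc white: 49.38 kg
  Mg3Si4O10(OH)2: 245.8 kg
  ZrSiO4: 22.21 kg
  Pb3O4: 111.3 kg
  MgCO3: 114.5 kg
Total batch = 615.3 kg; LOI loss = 115.3 kg; yield = 81.25%

All arithmetic holds full precision in all steps; mid-chain values are displayed, with 4-significant-figure rounding, across the worked steps; every reported result undergoes a single rounding. The derived quantities, including LOI, the totals, glass mass, six oxide percentages, the yield, are rebuilt using the weight values for 499.9 kg of glass at exact precision as quoted within problem or answer.
Oxide-by-oxide targets in 499.9 kg glass melt:
  PbO: 21.74% × 499.9 = 108.7 kg
  SiO2: 32.89% × 499.9 = 164.4 kg
  ZrO2: 2.970% × 499.9 = 14.85 kg
  Na2O: 6.276% × 499.9 = 31.37 kg
  MgO: 26.27% × 499.9 = 131.3 kg
  ZnO: 9.858% × 499.9 = 49.28 kg
A balance pass over the oxides, per the reported batch figures, under the basis named above (target by target, the sums agree inside rounding margins):
  PbO: 111.3·0.9764 = 108.7 kg (target 108.7 kg)
  SiO2: 245.8·0.6390 + 22.21·0.3304 = 164.4 kg (target 164.4 kg)
  ZrO2: 22.21·0.6685 = 14.85 kg (target 14.85 kg)
  Na2O: 72.07·0.4353 = 31.37 kg (target 31.37 kg)
  MgO: 245.8·0.3113 + 114.5·0.4788 = 131.3 kg (target 131.3 kg)
  ZnO: 49.38·0.9980 = 49.28 kg (target 49.28 kg)
Consistency of the glass mass: net batch after ignition = 499.9 kg (targets for the oxides total 499.9 kg; versus the stated basis of 499.9 kg — differing by rounding only).
Adding the batch up: Σ batch = 615.3 kg; LOI loss = Σ batch·LOI = 115.3 kg; as yield: glass ÷ batch → 81.25%.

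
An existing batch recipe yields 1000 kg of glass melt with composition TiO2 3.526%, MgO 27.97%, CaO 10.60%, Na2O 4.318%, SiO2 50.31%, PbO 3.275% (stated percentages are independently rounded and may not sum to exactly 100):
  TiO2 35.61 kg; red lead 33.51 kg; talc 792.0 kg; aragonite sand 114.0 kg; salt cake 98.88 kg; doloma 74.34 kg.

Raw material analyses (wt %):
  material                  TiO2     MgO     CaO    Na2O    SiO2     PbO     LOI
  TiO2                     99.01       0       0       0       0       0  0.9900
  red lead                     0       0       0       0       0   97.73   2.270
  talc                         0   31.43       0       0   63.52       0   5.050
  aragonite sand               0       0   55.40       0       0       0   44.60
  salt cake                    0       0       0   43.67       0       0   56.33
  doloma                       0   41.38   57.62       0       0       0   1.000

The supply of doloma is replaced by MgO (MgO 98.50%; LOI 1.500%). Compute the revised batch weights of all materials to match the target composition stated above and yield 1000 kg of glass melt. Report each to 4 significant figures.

The intermediate values are printed, rounded to four significant figures, in the printout — all internal work holds full float precision at all times — each reported value takes a single rounding; the derived quantities (the yield, LOI, glass mass, the totals, the six compositions) are computed using the weight values per 1000 kg of glass at full float precision exactly as printed in the problem or the answer.
Oxide-by-oxide targets in 1000 kg glass melt:
  TiO2: 3.526% × 1000 = 35.26 kg
  MgO: 27.97% × 1000 = 279.7 kg
  CaO: 10.60% × 1000 = 106.0 kg
  Na2O: 4.318% × 1000 = 43.18 kg
  SiO2: 50.31% × 1000 = 503.1 kg
  PbO: 3.275% × 1000 = 32.75 kg
A balance pass over the oxides, working from each reported weight, per the basis as stated (sums match the target masses once rounding is allowed for):
  TiO2: 35.61·0.9901 = 35.26 kg (target 35.26 kg)
  MgO: 792.0·0.3143 + 31.23·0.9850 = 279.7 kg (target 279.7 kg)
  CaO: 191.3·0.5540 = 106.0 kg (target 106.0 kg)
  Na2O: 98.88·0.4367 = 43.18 kg (target 43.18 kg)
  SiO2: 792.0·0.6352 = 503.1 kg (target 503.1 kg)
  PbO: 33.51·0.9773 = 32.75 kg (target 32.75 kg)
Glass-mass closure: whole batch net of LOI = 999.9 kg (per-oxide target masses sum to 1000 kg; the stated basis being 1000 kg — differing by rounding only).
Adding the batch up: Σ batch = 1183 kg; LOI removed, Σ of batch·LOI: 182.6 kg; as yield: glass ÷ batch → 84.56%.

Revised batch per 1000 kg glass melt:
  TiO2: 35.61 kg
  red lead: 33.51 kg
  talc: 792.0 kg
  aragonite sand: 191.3 kg
  salt cake: 98.88 kg
  MgO: 31.23 kg
Total batch = 1183 kg; LOI loss = 182.6 kg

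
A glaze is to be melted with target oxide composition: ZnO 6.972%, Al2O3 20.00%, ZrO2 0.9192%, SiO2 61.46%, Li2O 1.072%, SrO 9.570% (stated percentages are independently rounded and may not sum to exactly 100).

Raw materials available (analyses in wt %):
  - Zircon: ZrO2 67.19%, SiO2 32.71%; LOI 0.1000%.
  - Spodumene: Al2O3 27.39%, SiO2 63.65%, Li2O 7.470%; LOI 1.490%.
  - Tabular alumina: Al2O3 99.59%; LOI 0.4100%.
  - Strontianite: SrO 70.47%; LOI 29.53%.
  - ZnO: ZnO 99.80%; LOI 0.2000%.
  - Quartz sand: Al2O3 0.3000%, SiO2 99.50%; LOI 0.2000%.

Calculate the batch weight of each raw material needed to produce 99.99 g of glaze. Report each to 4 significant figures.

Batch per 99.99 g glaze:
  Zircon: 1.368 g
  Spodumene: 14.35 g
  Tabular alumina: 15.98 g
  Strontianite: 13.58 g
  ZnO: 6.985 g
  Quartz sand: 52.13 g
Total batch = 104.4 g; LOI loss = 4.409 g; yield = 95.78%

Mid-chain values appear, rounded to 4 significant digits, in the printout — the whole derivation carries full float precision in every operation; each reported value carries a single rounding — all derived quantities are carried using the weight values on 99.99 g of glass at exact precision (glass mass, the six compositions, yield, LOI, the totals) as set out in question or answer.
Per-oxide target masses for 99.99 g glaze:
  ZnO: 6.972% × 99.99 = 6.971 g
  Al2O3: 20.00% × 99.99 = 20.00 g
  ZrO2: 0.9192% × 99.99 = 0.9191 g
  SiO2: 61.46% × 99.99 = 61.45 g
  Li2O: 1.072% × 99.99 = 1.072 g
  SrO: 9.570% × 99.99 = 9.569 g
Balance tally, oxide-wise, given the weights on record, for the quoted basis mass (oxide sums agree with the targets within answer rounding):
  ZnO: 6.985·0.9980 = 6.971 g (target 6.971 g)
  Al2O3: 14.35·0.2739 + 15.98·0.9959 + 52.13·0.003000 = 20.00 g (target 20.00 g)
  ZrO2: 1.368·0.6719 = 0.9192 g (target 0.9191 g)
  SiO2: 1.368·0.3271 + 14.35·0.6365 + 52.13·0.9950 = 61.45 g (target 61.45 g)
  Li2O: 14.35·0.07470 = 1.072 g (target 1.072 g)
  SrO: 13.58·0.7047 = 9.570 g (target 9.569 g)
Glass mass check: batch Σ − ignition loss = 99.98 g (oxide target masses add up to 99.98 g; basis as stated: 99.99 g — rounding explains the deltas).
Total batch = Σ batch = 104.4 g; Σ batch·LOI gives LOI loss = 4.409 g; yield = glass ÷ total batch = 95.78%.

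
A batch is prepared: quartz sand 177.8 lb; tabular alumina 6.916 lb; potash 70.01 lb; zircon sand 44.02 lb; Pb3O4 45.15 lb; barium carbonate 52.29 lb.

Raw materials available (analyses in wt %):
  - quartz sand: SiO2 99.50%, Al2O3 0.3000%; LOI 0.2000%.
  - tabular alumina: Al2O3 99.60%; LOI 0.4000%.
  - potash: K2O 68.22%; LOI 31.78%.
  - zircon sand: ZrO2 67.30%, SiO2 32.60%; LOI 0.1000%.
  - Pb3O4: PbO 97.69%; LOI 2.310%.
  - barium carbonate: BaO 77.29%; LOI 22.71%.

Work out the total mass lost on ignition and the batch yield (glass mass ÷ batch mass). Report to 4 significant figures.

The intermediate values appear (rounded to 4 significant figures) across the worked steps; the working math holds exact precision all the way through — each reported number undergoes a single rounding. All derived quantities are recomputed using the weight values at 360.6 lb of glass in full float precision (net glass mass, the totals, LOI, yield, six oxide percentages) as quoted within the problem or answer text.
Per-material ignition loss:
  quartz sand: 177.8 × 0.002000 = 0.3556 lb
  tabular alumina: 6.916 × 0.004000 = 0.02766 lb
  potash: 70.01 × 0.3178 = 22.25 lb
  zircon sand: 44.02 × 0.001000 = 0.04402 lb
  Pb3O4: 45.15 × 0.02310 = 1.043 lb
  barium carbonate: 52.29 × 0.2271 = 11.88 lb
Total LOI = 35.59 lb
Glass = batch − LOI = 396.2 − 35.59 = 360.6 lb

LOI loss = 35.59 lb; glass = 360.6 lb; yield = 91.02%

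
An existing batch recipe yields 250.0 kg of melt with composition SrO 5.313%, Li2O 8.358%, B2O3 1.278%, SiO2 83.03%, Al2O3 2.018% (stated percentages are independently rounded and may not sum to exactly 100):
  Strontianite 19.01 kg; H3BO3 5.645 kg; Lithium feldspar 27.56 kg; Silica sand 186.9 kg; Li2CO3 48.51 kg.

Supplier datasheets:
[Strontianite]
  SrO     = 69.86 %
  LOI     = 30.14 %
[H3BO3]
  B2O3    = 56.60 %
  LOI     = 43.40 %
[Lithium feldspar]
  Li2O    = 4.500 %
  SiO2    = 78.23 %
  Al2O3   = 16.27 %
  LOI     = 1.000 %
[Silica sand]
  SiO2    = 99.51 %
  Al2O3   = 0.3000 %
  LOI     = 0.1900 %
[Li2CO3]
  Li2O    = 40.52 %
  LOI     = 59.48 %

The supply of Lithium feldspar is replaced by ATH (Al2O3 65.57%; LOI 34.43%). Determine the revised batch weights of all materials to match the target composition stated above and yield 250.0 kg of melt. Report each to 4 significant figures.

Revised batch per 250.0 kg melt:
  Strontianite: 19.01 kg
  H3BO3: 5.645 kg
  ATH: 6.740 kg
  Silica sand: 208.6 kg
  Li2CO3: 51.57 kg
Total batch = 291.6 kg; LOI loss = 41.57 kg

Intermediates appear (rounded to 4 significant figures) between the steps; the whole derivation holds exact precision at every stage — exactly one rounding lands on every reported number; the derived quantities, which include totals, yield, net glass mass, LOI, five oxide percentages, are computed in full float precision, as given in problem or answer, starting from the weights on 250.0 kg of glass.
Per-oxide target masses for 250.0 kg melt:
  SrO: 5.313% × 250.0 = 13.28 kg
  Li2O: 8.358% × 250.0 = 20.90 kg
  B2O3: 1.278% × 250.0 = 3.195 kg
  SiO2: 83.03% × 250.0 = 207.6 kg
  Al2O3: 2.018% × 250.0 = 5.045 kg
Checking each oxide sum using the reported weights, at the basis given (sum by sum, the targets are met within answer rounding):
  SrO: 19.01·0.6986 = 13.28 kg (target 13.28 kg)
  Li2O: 51.57·0.4052 = 20.90 kg (target 20.90 kg)
  B2O3: 5.645·0.5660 = 3.195 kg (target 3.195 kg)
  SiO2: 208.6·0.9951 = 207.6 kg (target 207.6 kg)
  Al2O3: 6.740·0.6557 + 208.6·0.003000 = 5.045 kg (target 5.045 kg)
The glass-mass cross-check: the batch minus its LOI: 250.0 kg (oxide target masses add up to 250.0 kg; stated basis 250.0 kg — any gap is answer rounding).
Adding the batch up: Σ batch = 291.6 kg; LOI removed, Σ of batch·LOI: 41.57 kg; glass ÷ batch gives a yield of 85.74%.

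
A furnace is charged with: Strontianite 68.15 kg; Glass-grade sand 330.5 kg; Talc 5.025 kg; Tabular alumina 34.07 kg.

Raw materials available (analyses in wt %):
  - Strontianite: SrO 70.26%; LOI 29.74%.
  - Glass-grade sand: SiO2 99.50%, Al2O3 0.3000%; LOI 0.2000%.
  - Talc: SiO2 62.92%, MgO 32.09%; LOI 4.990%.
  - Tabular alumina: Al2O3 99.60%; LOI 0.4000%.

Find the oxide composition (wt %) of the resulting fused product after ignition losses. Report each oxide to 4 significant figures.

Glass mass = 416.4 kg (batch 437.7 − LOI 21.32).
Composition: SiO2 79.73%, MgO 0.3872%, SrO 11.50%, Al2O3 8.387%

Working values are printed, with 4-significant-figure rounding, at each printed step. All internal work holds full precision through the solve. A single rounding produces every reported value. All derived quantities, including glass mass, LOI, totals, yield, four oxide percentages, are carried from the batch weights at 416.4 kg of glass at full float precision exactly as shown in question or answer.
Mass of each oxide from the mix:
  SiO2: 330.5·0.9950 + 5.025·0.6292 = 332.0 kg
  MgO: 5.025·0.3209 = 1.613 kg
  SrO: 68.15·0.7026 = 47.88 kg
  Al2O3: 330.5·0.003000 + 34.07·0.9960 = 34.93 kg
LOI: 68.15·0.2974 + 330.5·0.002000 + 5.025·0.04990 + 34.07·0.004000 = 21.32 kg
Glass = total batch minus LOI = 437.7 − 21.32 = 416.4 kg (the oxide masses sum to this)
each oxide over glass, ×100, is wt %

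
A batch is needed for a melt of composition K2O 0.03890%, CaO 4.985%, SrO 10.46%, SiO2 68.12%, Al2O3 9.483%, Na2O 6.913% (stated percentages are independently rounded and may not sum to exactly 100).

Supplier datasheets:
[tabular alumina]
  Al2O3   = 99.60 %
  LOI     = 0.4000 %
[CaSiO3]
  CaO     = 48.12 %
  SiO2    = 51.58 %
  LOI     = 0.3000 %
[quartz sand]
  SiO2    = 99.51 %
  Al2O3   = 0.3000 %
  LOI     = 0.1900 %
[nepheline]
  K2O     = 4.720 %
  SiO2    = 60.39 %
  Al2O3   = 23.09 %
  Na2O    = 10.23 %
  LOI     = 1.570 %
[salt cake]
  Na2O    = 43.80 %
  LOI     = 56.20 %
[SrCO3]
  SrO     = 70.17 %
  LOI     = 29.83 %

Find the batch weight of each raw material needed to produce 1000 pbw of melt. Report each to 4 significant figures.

The whole derivation keeps exact precision in every operation — rounding to four significant digits applies to each mid-chain value as displayed — every reported number includes exactly one rounding. Derived quantities are carried using the weight values for 1000 pbw of glass at exact precision (totals, glass mass, yield, LOI, the six compositions) as they appear in the problem or the answer.
Oxide mass targets, per 1000 pbw melt:
  K2O: 0.03890% × 1000 = 0.3890 pbw
  CaO: 4.985% × 1000 = 49.85 pbw
  SrO: 10.46% × 1000 = 104.6 pbw
  SiO2: 68.12% × 1000 = 681.2 pbw
  Al2O3: 9.483% × 1000 = 94.83 pbw
  Na2O: 6.913% × 1000 = 69.13 pbw
Mass-balance tally per oxide applying the batch weights above, versus the basis set out (every target is met by its sum inside rounding margins):
  K2O: 8.242·0.04720 = 0.3890 pbw (target 0.3890 pbw)
  CaO: 103.6·0.4812 = 49.85 pbw (target 49.85 pbw)
  SrO: 149.1·0.7017 = 104.6 pbw (target 104.6 pbw)
  SiO2: 103.6·0.5158 + 625.9·0.9951 + 8.242·0.6039 = 681.2 pbw (target 681.2 pbw)
  Al2O3: 91.42·0.9960 + 625.9·0.003000 + 8.242·0.2309 = 94.84 pbw (target 94.83 pbw)
  Na2O: 8.242·0.1023 + 155.9·0.4380 = 69.13 pbw (target 69.13 pbw)
Glass-mass bookkeeping: total batch − LOI = 1000 pbw (the Σ of target masses is 1000 pbw; with the basis standing at 1000 pbw — differing by rounding only).
Batch total: Σ batch = 1134 pbw; Σ batch·LOI gives LOI loss = 134.1 pbw; the yield ratio, glass ÷ batch: 88.18%.

Batch per 1000 pbw melt:
  tabular alumina: 91.42 pbw
  CaSiO3: 103.6 pbw
  quartz sand: 625.9 pbw
  nepheline: 8.242 pbw
  salt cake: 155.9 pbw
  SrCO3: 149.1 pbw
Total batch = 1134 pbw; LOI loss = 134.1 pbw; yield = 88.18%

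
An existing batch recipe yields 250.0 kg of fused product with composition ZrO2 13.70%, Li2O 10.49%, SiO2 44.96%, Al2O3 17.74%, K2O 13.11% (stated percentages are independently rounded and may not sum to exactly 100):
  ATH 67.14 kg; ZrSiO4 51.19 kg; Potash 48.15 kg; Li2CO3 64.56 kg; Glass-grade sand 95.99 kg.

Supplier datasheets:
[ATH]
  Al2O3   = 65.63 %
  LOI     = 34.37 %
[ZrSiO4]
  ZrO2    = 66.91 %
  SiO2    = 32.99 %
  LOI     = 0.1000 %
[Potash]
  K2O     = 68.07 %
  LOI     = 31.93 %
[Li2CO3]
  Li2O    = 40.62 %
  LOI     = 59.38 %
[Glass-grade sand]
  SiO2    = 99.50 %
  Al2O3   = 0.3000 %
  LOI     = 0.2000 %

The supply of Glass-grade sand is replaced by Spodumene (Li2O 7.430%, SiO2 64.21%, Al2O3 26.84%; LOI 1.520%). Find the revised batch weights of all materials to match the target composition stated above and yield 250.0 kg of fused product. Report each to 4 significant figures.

Working values are printed rounded to four significant digits; each numeric step carries full precision in all steps; each reported value is rounded exactly once — all derived quantities, which include glass mass, five oxide percentages, ignition loss, yield, the totals, are re-derived in exact precision, as quoted within the question or the answer, from the weighed amounts on 250.0 kg of glass.
Target oxide masses per 250.0 kg fused product:
  ZrO2: 13.70% × 250.0 = 34.25 kg
  Li2O: 10.49% × 250.0 = 26.22 kg
  SiO2: 44.96% × 250.0 = 112.4 kg
  Al2O3: 17.74% × 250.0 = 44.35 kg
  K2O: 13.11% × 250.0 = 32.78 kg
Mass-balance tally per oxide with the batch weights as given, relative to the basis at hand (oxide sums agree with the targets given rounding of the digits):
  ZrO2: 51.19·0.6691 = 34.25 kg (target 34.25 kg)
  Li2O: 37.35·0.4062 + 148.8·0.07430 = 26.23 kg (target 26.22 kg)
  SiO2: 51.19·0.3299 + 148.8·0.6421 = 112.4 kg (target 112.4 kg)
  Al2O3: 6.743·0.6563 + 148.8·0.2684 = 44.36 kg (target 44.35 kg)
  K2O: 48.15·0.6807 = 32.78 kg (target 32.78 kg)
Glass-mass closure: Σ batch − LOI loss = 250.0 kg (summing oxide targets gives 250.0 kg; basis as stated: 250.0 kg — rounding explains the deltas).
Batch grand total — Σ batch = 292.2 kg; LOI removed, Σ of batch·LOI: 42.18 kg; yield, glass over the total, = 85.57%.

Revised batch per 250.0 kg fused product:
  ATH: 6.743 kg
  ZrSiO4: 51.19 kg
  Potash: 48.15 kg
  Li2CO3: 37.35 kg
  Spodumene: 148.8 kg
Total batch = 292.2 kg; LOI loss = 42.18 kg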